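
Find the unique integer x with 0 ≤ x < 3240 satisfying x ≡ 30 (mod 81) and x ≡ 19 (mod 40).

Write x = 30 + 81·k. Then 81·k ≡ 19 − 30 ≡ 29 (mod 40).
Need 81⁻¹ mod 40. Extended Euclid on (40, 1):
40 = 40·1 + 0
81⁻¹ ≡ 1 (mod 40), so k ≡ 1·29 ≡ 29 (mod 40).
x = 30 + 81·29 = 2379.

2379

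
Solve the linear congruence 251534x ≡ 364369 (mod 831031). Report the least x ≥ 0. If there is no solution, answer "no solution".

540799

First find gcd(251534, 831031):
831031 = 3·251534 + 76429
251534 = 3·76429 + 22247
76429 = 3·22247 + 9688
22247 = 2·9688 + 2871
9688 = 3·2871 + 1075
2871 = 2·1075 + 721
1075 = 1·721 + 354
721 = 2·354 + 13
354 = 27·13 + 3
13 = 4·3 + 1
3 = 3·1 + 0
gcd = 1, so a unique solution mod 831031 exists.
Back-substitute for the Bézout coefficients:
1 = 13 − 4·3
1 = −4·354 + 109·13
1 = 109·721 − 222·354
1 = −222·1075 + 331·721
1 = 331·2871 − 884·1075
1 = −884·9688 + 2983·2871
1 = 2983·22247 − 6850·9688
1 = −6850·76429 + 23533·22247
1 = 23533·251534 − 77449·76429
1 = −77449·831031 + 255880·251534
So 251534·(255880) ≡ 1 (mod 831031), giving 251534⁻¹ ≡ 255880.
x ≡ 251534⁻¹·364369 ≡ 255880·364369 ≡ 540799 (mod 831031).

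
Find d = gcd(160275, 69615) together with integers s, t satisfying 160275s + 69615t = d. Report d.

Euclidean algorithm:
160275 = 2·69615 + 21045
69615 = 3·21045 + 6480
21045 = 3·6480 + 1605
6480 = 4·1605 + 60
1605 = 26·60 + 45
60 = 1·45 + 15
45 = 3·15 + 0
gcd(160275, 69615) = 15.
Back-substituting:
15 = 60 − 45
15 = −1605 + 27·60
15 = 27·6480 − 109·1605
15 = −109·21045 + 354·6480
15 = 354·69615 − 1171·21045
15 = −1171·160275 + 2696·69615
So 15 = (-1171)·160275 + (2696)·69615.

15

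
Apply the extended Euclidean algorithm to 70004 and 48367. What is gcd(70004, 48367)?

Euclidean algorithm:
70004 = 1*48367 + 21637
48367 = 2*21637 + 5093
21637 = 4*5093 + 1265
5093 = 4*1265 + 33
1265 = 38*33 + 11
33 = 3*11 + 0
gcd(70004, 48367) = 11.
Working backward:
11 = 1265 − 38·33
11 = −38·5093 + 153·1265
11 = 153·21637 − 650·5093
11 = −650·48367 + 1453·21637
11 = 1453·70004 − 2103·48367
So 11 = (1453)·70004 + (-2103)·48367.

11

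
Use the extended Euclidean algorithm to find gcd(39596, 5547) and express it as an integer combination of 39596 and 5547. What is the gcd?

Euclidean algorithm:
39596 = 7·5547 + 767
5547 = 7·767 + 178
767 = 4·178 + 55
178 = 3·55 + 13
55 = 4·13 + 3
13 = 4·3 + 1
3 = 3·1 + 0
gcd(39596, 5547) = 1.
Back-substituting:
1 = 13 − 4·3
1 = −4·55 + 17·13
1 = 17·178 − 55·55
1 = −55·767 + 237·178
1 = 237·5547 − 1714·767
1 = −1714·39596 + 12235·5547
So 1 = (-1714)·39596 + (12235)·5547.

1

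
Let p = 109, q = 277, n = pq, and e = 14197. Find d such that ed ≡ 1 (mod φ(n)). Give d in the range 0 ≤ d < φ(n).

13597

φ(n) = (p−1)(q−1) = 108·276 = 29808.
Need d with 14197·d ≡ 1 (mod 29808). Apply the extended Euclidean algorithm:
29808 = 2*14197 + 1414
14197 = 10*1414 + 57
1414 = 24*57 + 46
57 = 1*46 + 11
46 = 4*11 + 2
11 = 5*2 + 1
2 = 2*1 + 0
Back-substitute:
1 = 11 − 5·2
1 = −5·46 + 21·11
1 = 21·57 − 26·46
1 = −26·1414 + 645·57
1 = 645·14197 − 6476·1414
1 = −6476·29808 + 13597·14197
So 14197·13597 ≡ 1 (mod 29808), hence d = 13597.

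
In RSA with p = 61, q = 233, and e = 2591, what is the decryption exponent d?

φ(n) = (p−1)(q−1) = 60·232 = 13920.
Need d with 2591·d ≡ 1 (mod 13920). Apply the extended Euclidean algorithm:
13920 = 5×2591 + 965
2591 = 2×965 + 661
965 = 1×661 + 304
661 = 2×304 + 53
304 = 5×53 + 39
53 = 1×39 + 14
39 = 2×14 + 11
14 = 1×11 + 3
11 = 3×3 + 2
3 = 1×2 + 1
2 = 2×1 + 0
Back-substitute:
1 = 3 − 2
1 = −11 + 4·3
1 = 4·14 − 5·11
1 = −5·39 + 14·14
1 = 14·53 − 19·39
1 = −19·304 + 109·53
1 = 109·661 − 237·304
1 = −237·965 + 346·661
1 = 346·2591 − 929·965
1 = −929·13920 + 4991·2591
So 2591·4991 ≡ 1 (mod 13920), hence d = 4991.

4991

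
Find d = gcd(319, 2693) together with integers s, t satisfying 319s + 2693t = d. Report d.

1

Apply Euclid's algorithm to 2693 and 319:
2693 = 8*319 + 141
319 = 2*141 + 37
141 = 3*37 + 30
37 = 1*30 + 7
30 = 4*7 + 2
7 = 3*2 + 1
2 = 2*1 + 0
gcd(319, 2693) = 1.
Back-substituting:
1 = 7 − 3·2
1 = −3·30 + 13·7
1 = 13·37 − 16·30
1 = −16·141 + 61·37
1 = 61·319 − 138·141
1 = −138·2693 + 1165·319
So 1 = (-138)·2693 + (1165)·319.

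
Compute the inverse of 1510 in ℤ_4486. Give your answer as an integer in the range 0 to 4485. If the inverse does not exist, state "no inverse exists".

no inverse exists

Compute gcd(1510, 4486):
4486 = 2×1510 + 1466
1510 = 1×1466 + 44
1466 = 33×44 + 14
44 = 3×14 + 2
14 = 7×2 + 0
The gcd is 2, not 1, hence no inverse exists.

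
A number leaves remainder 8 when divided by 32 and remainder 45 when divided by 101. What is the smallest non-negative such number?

3176

Write x = 8 + 32·k. Then 32·k ≡ 45 − 8 ≡ 37 (mod 101).
Need 32⁻¹ mod 101. Extended Euclid on (101, 32):
101 = 3*32 + 5
32 = 6*5 + 2
5 = 2*2 + 1
2 = 2*1 + 0
Back-substitute:
1 = 5 − 2·2
1 = −2·32 + 13·5
1 = 13·101 − 41·32
32⁻¹ ≡ 60 (mod 101), so k ≡ 60·37 ≡ 99 (mod 101).
x = 8 + 32·99 = 3176.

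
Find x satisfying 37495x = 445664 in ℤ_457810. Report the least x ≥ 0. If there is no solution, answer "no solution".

gcd(37495, 457810):
457810 = 12×37495 + 7870
37495 = 4×7870 + 6015
7870 = 1×6015 + 1855
6015 = 3×1855 + 450
1855 = 4×450 + 55
450 = 8×55 + 10
55 = 5×10 + 5
10 = 2×5 + 0
gcd = 5, but 5 ∤ 445664, so the congruence has no solution.

no solution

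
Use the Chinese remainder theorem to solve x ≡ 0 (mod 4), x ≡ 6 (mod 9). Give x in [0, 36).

Write x = 0 + 4·k. Then 4·k ≡ 6 − 0 ≡ 6 (mod 9).
Need 4⁻¹ mod 9. Extended Euclid on (9, 4):
9 = 2×4 + 1
4 = 4×1 + 0
Back-substitute:
1 = 9 − 2·4
4⁻¹ ≡ 7 (mod 9), so k ≡ 7·6 ≡ 6 (mod 9).
x = 0 + 4·6 = 24.

24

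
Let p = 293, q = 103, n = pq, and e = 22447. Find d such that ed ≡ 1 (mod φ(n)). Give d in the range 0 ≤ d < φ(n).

φ(n) = (p−1)(q−1) = 292·102 = 29784.
Need d with 22447·d ≡ 1 (mod 29784). Apply the extended Euclidean algorithm:
29784 = 1*22447 + 7337
22447 = 3*7337 + 436
7337 = 16*436 + 361
436 = 1*361 + 75
361 = 4*75 + 61
75 = 1*61 + 14
61 = 4*14 + 5
14 = 2*5 + 4
5 = 1*4 + 1
4 = 4*1 + 0
Back-substitute:
1 = 5 − 4
1 = −14 + 3·5
1 = 3·61 − 13·14
1 = −13·75 + 16·61
1 = 16·361 − 77·75
1 = −77·436 + 93·361
1 = 93·7337 − 1565·436
1 = −1565·22447 + 4788·7337
1 = 4788·29784 − 6353·22447
So 22447·(-6353) ≡ 1 (mod 29784), hence d ≡ -6353 ≡ 23431 (mod 29784).

23431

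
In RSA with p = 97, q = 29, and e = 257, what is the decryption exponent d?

1025

φ(n) = (p−1)(q−1) = 96·28 = 2688.
Need d with 257·d ≡ 1 (mod 2688). Apply the extended Euclidean algorithm:
2688 = 10·257 + 118
257 = 2·118 + 21
118 = 5·21 + 13
21 = 1·13 + 8
13 = 1·8 + 5
8 = 1·5 + 3
5 = 1·3 + 2
3 = 1·2 + 1
2 = 2·1 + 0
Back-substitute:
1 = 3 − 2
1 = −5 + 2·3
1 = 2·8 − 3·5
1 = −3·13 + 5·8
1 = 5·21 − 8·13
1 = −8·118 + 45·21
1 = 45·257 − 98·118
1 = −98·2688 + 1025·257
So 257·1025 ≡ 1 (mod 2688), hence d = 1025.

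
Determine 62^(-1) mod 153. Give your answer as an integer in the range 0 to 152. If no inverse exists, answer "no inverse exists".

116

Run Euclid on (153, 62):
153 = 2×62 + 29
62 = 2×29 + 4
29 = 7×4 + 1
4 = 4×1 + 0
Since gcd(62, 153) = 1, back-substitute to write 1 as a combination:
1 = 29 − 7·4
1 = −7·62 + 15·29
1 = 15·153 − 37·62
So 62·(-37) ≡ 1 (mod 153), and -37 ≡ 116 (mod 153).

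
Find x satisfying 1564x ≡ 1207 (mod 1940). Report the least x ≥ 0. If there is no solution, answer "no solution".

gcd(1564, 1940):
1940 = 1×1564 + 376
1564 = 4×376 + 60
376 = 6×60 + 16
60 = 3×16 + 12
16 = 1×12 + 4
12 = 3×4 + 0
gcd = 4, but 4 ∤ 1207, so the congruence has no solution.

no solution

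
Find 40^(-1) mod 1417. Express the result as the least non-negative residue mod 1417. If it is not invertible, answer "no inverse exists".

248

gcd(1417, 40) by repeated division:
1417 = 35·40 + 17
40 = 2·17 + 6
17 = 2·6 + 5
6 = 1·5 + 1
5 = 5·1 + 0
gcd = 1, so the inverse exists. Back-substitute:
1 = 6 − 5
1 = −17 + 3·6
1 = 3·40 − 7·17
1 = −7·1417 + 248·40
So 40·248 ≡ 1 (mod 1417).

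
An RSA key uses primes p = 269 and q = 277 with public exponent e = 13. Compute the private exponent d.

φ(n) = (p−1)(q−1) = 268·276 = 73968.
Need d with 13·d ≡ 1 (mod 73968). Apply the extended Euclidean algorithm:
73968 = 5689×13 + 11
13 = 1×11 + 2
11 = 5×2 + 1
2 = 2×1 + 0
Back-substitute:
1 = 11 − 5·2
1 = −5·13 + 6·11
1 = 6·73968 − 34139·13
So 13·(-34139) ≡ 1 (mod 73968), hence d ≡ -34139 ≡ 39829 (mod 73968).

39829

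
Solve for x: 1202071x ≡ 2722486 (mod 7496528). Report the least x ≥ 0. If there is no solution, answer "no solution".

448570

First find gcd(1202071, 7496528):
7496528 = 6*1202071 + 284102
1202071 = 4*284102 + 65663
284102 = 4*65663 + 21450
65663 = 3*21450 + 1313
21450 = 16*1313 + 442
1313 = 2*442 + 429
442 = 1*429 + 13
429 = 33*13 + 0
gcd = 13 and 13 | 2722486, so solutions exist. Divide through by 13: 92467x ≡ 209422 (mod 576656).
Now find 92467⁻¹ mod 576656:
576656 = 6×92467 + 21854
92467 = 4×21854 + 5051
21854 = 4×5051 + 1650
5051 = 3×1650 + 101
1650 = 16×101 + 34
101 = 2×34 + 33
34 = 1×33 + 1
33 = 33×1 + 0
Back-substitute:
1 = 34 − 33
1 = −101 + 3·34
1 = 3·1650 − 49·101
1 = −49·5051 + 150·1650
1 = 150·21854 − 649·5051
1 = −649·92467 + 2746·21854
1 = 2746·576656 − 17125·92467
So 92467·(-17125) ≡ 1 (mod 576656), i.e. 92467⁻¹ ≡ 559531.
Then x ≡ 559531·209422 ≡ 448570 (mod 576656); the smallest non-negative solution is x = 448570.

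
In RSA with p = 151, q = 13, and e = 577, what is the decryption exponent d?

1513

φ(n) = (p−1)(q−1) = 150·12 = 1800.
Need d with 577·d ≡ 1 (mod 1800). Apply the extended Euclidean algorithm:
1800 = 3×577 + 69
577 = 8×69 + 25
69 = 2×25 + 19
25 = 1×19 + 6
19 = 3×6 + 1
6 = 6×1 + 0
Back-substitute:
1 = 19 − 3·6
1 = −3·25 + 4·19
1 = 4·69 − 11·25
1 = −11·577 + 92·69
1 = 92·1800 − 287·577
So 577·(-287) ≡ 1 (mod 1800), hence d ≡ -287 ≡ 1513 (mod 1800).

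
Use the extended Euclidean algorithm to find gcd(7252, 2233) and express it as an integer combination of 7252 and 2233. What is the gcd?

7

Euclidean algorithm:
7252 = 3*2233 + 553
2233 = 4*553 + 21
553 = 26*21 + 7
21 = 3*7 + 0
gcd(7252, 2233) = 7.
Working backward:
7 = 553 − 26·21
7 = −26·2233 + 105·553
7 = 105·7252 − 341·2233
So 7 = (105)·7252 + (-341)·2233.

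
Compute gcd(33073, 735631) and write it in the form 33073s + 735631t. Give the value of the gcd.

1

Apply Euclid's algorithm to 735631 and 33073:
735631 = 22·33073 + 8025
33073 = 4·8025 + 973
8025 = 8·973 + 241
973 = 4·241 + 9
241 = 26·9 + 7
9 = 1·7 + 2
7 = 3·2 + 1
2 = 2·1 + 0
gcd(33073, 735631) = 1.
Working backward:
1 = 7 − 3·2
1 = −3·9 + 4·7
1 = 4·241 − 107·9
1 = −107·973 + 432·241
1 = 432·8025 − 3563·973
1 = −3563·33073 + 14684·8025
1 = 14684·735631 − 326611·33073
So 1 = (14684)·735631 + (-326611)·33073.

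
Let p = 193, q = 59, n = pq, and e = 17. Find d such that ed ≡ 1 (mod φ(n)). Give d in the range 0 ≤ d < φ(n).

φ(n) = (p−1)(q−1) = 192·58 = 11136.
Need d with 17·d ≡ 1 (mod 11136). Apply the extended Euclidean algorithm:
11136 = 655*17 + 1
17 = 17*1 + 0
Back-substitute:
1 = 11136 − 655·17
So 17·(-655) ≡ 1 (mod 11136), hence d ≡ -655 ≡ 10481 (mod 11136).

10481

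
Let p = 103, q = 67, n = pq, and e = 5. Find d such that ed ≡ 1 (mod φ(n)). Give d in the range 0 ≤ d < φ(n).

φ(n) = (p−1)(q−1) = 102·66 = 6732.
Need d with 5·d ≡ 1 (mod 6732). Apply the extended Euclidean algorithm:
6732 = 1346×5 + 2
5 = 2×2 + 1
2 = 2×1 + 0
Back-substitute:
1 = 5 − 2·2
1 = −2·6732 + 2693·5
So 5·2693 ≡ 1 (mod 6732), hence d = 2693.

2693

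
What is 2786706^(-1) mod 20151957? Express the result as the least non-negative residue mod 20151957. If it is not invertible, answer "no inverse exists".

no inverse exists

Compute gcd(2786706, 20151957):
20151957 = 7*2786706 + 645015
2786706 = 4*645015 + 206646
645015 = 3*206646 + 25077
206646 = 8*25077 + 6030
25077 = 4*6030 + 957
6030 = 6*957 + 288
957 = 3*288 + 93
288 = 3*93 + 9
93 = 10*9 + 3
9 = 3*3 + 0
Since gcd = 3 > 1, 2786706 is not a unit mod 20151957.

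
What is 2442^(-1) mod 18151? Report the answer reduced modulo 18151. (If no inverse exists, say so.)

17653

gcd(18151, 2442) by repeated division:
18151 = 7×2442 + 1057
2442 = 2×1057 + 328
1057 = 3×328 + 73
328 = 4×73 + 36
73 = 2×36 + 1
36 = 36×1 + 0
gcd = 1, so the inverse exists. Back-substitute:
1 = 73 − 2·36
1 = −2·328 + 9·73
1 = 9·1057 − 29·328
1 = −29·2442 + 67·1057
1 = 67·18151 − 498·2442
So 2442·(-498) ≡ 1 (mod 18151), and -498 ≡ 17653 (mod 18151).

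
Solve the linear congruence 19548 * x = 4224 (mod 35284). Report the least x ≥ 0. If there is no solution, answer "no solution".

First find gcd(19548, 35284):
35284 = 1×19548 + 15736
19548 = 1×15736 + 3812
15736 = 4×3812 + 488
3812 = 7×488 + 396
488 = 1×396 + 92
396 = 4×92 + 28
92 = 3×28 + 8
28 = 3×8 + 4
8 = 2×4 + 0
gcd = 4 and 4 | 4224, so solutions exist. Divide through by 4: 4887x ≡ 1056 (mod 8821).
Now find 4887⁻¹ mod 8821:
8821 = 1·4887 + 3934
4887 = 1·3934 + 953
3934 = 4·953 + 122
953 = 7·122 + 99
122 = 1·99 + 23
99 = 4·23 + 7
23 = 3·7 + 2
7 = 3·2 + 1
2 = 2·1 + 0
Back-substitute:
1 = 7 − 3·2
1 = −3·23 + 10·7
1 = 10·99 − 43·23
1 = −43·122 + 53·99
1 = 53·953 − 414·122
1 = −414·3934 + 1709·953
1 = 1709·4887 − 2123·3934
1 = −2123·8821 + 3832·4887
So 4887⁻¹ ≡ 3832 (mod 8821).
Then x ≡ 3832·1056 ≡ 6574 (mod 8821); the smallest non-negative solution is x = 6574.

6574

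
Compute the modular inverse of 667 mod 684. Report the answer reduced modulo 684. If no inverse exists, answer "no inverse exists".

Extended Euclidean algorithm:
684 = 1·667 + 17
667 = 39·17 + 4
17 = 4·4 + 1
4 = 4·1 + 0
gcd = 1, so the inverse exists. Back-substitute:
1 = 17 − 4·4
1 = −4·667 + 157·17
1 = 157·684 − 161·667
So 667·(-161) ≡ 1 (mod 684), and -161 ≡ 523 (mod 684).

523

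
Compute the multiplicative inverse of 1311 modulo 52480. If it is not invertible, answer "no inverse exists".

Apply the Euclidean algorithm to 52480 and 1311:
52480 = 40*1311 + 40
1311 = 32*40 + 31
40 = 1*31 + 9
31 = 3*9 + 4
9 = 2*4 + 1
4 = 4*1 + 0
The gcd is 1. Working backward:
1 = 9 − 2·4
1 = −2·31 + 7·9
1 = 7·40 − 9·31
1 = −9·1311 + 295·40
1 = 295·52480 − 11809·1311
So 1311·(-11809) ≡ 1 (mod 52480), and -11809 ≡ 40671 (mod 52480).

40671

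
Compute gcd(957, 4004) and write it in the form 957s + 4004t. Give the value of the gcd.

Euclidean algorithm:
4004 = 4*957 + 176
957 = 5*176 + 77
176 = 2*77 + 22
77 = 3*22 + 11
22 = 2*11 + 0
gcd(957, 4004) = 11.
Back-substituting:
11 = 77 − 3·22
11 = −3·176 + 7·77
11 = 7·957 − 38·176
11 = −38·4004 + 159·957
So 11 = (-38)·4004 + (159)·957.

11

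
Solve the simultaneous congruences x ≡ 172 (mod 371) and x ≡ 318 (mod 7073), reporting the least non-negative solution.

Write x = 172 + 371·k. Then 371·k ≡ 318 − 172 ≡ 146 (mod 7073).
Need 371⁻¹ mod 7073. Extended Euclid on (7073, 371):
7073 = 19*371 + 24
371 = 15*24 + 11
24 = 2*11 + 2
11 = 5*2 + 1
2 = 2*1 + 0
Back-substitute:
1 = 11 − 5·2
1 = −5·24 + 11·11
1 = 11·371 − 170·24
1 = −170·7073 + 3241·371
371⁻¹ ≡ 3241 (mod 7073), so k ≡ 3241·146 ≡ 6368 (mod 7073).
x = 172 + 371·6368 = 2362700.

2362700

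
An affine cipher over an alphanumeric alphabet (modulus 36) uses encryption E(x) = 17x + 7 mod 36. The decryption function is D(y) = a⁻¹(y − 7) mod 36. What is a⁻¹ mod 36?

Run Euclid on (36, 17):
36 = 2×17 + 2
17 = 8×2 + 1
2 = 2×1 + 0
gcd = 1, so the inverse exists. Back-substitute:
1 = 17 − 8·2
1 = −8·36 + 17·17
So 17·17 ≡ 1 (mod 36).

17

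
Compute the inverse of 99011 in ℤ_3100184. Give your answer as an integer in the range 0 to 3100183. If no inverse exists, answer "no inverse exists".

Extended Euclidean algorithm:
3100184 = 31·99011 + 30843
99011 = 3·30843 + 6482
30843 = 4·6482 + 4915
6482 = 1·4915 + 1567
4915 = 3·1567 + 214
1567 = 7·214 + 69
214 = 3·69 + 7
69 = 9·7 + 6
7 = 1·6 + 1
6 = 6·1 + 0
gcd = 1, so the inverse exists. Back-substitute:
1 = 7 − 6
1 = −69 + 10·7
1 = 10·214 − 31·69
1 = −31·1567 + 227·214
1 = 227·4915 − 712·1567
1 = −712·6482 + 939·4915
1 = 939·30843 − 4468·6482
1 = −4468·99011 + 14343·30843
1 = 14343·3100184 − 449101·99011
Thus 99011·(-449101) ≡ 1 (mod 3100184); reducing, -449101 mod 3100184 = 2651083.

2651083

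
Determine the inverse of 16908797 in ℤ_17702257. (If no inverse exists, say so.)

14834793

Apply the Euclidean algorithm to 17702257 and 16908797:
17702257 = 1*16908797 + 793460
16908797 = 21*793460 + 246137
793460 = 3*246137 + 55049
246137 = 4*55049 + 25941
55049 = 2*25941 + 3167
25941 = 8*3167 + 605
3167 = 5*605 + 142
605 = 4*142 + 37
142 = 3*37 + 31
37 = 1*31 + 6
31 = 5*6 + 1
6 = 6*1 + 0
Since gcd(16908797, 17702257) = 1, back-substitute to write 1 as a combination:
1 = 31 − 5·6
1 = −5·37 + 6·31
1 = 6·142 − 23·37
1 = −23·605 + 98·142
1 = 98·3167 − 513·605
1 = −513·25941 + 4202·3167
1 = 4202·55049 − 8917·25941
1 = −8917·246137 + 39870·55049
1 = 39870·793460 − 128527·246137
1 = −128527·16908797 + 2738937·793460
1 = 2738937·17702257 − 2867464·16908797
Hence 16908797⁻¹ ≡ -2867464 ≡ 14834793 (mod 17702257).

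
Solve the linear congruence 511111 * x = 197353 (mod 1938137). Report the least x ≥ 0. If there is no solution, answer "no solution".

First find gcd(511111, 1938137):
1938137 = 3*511111 + 404804
511111 = 1*404804 + 106307
404804 = 3*106307 + 85883
106307 = 1*85883 + 20424
85883 = 4*20424 + 4187
20424 = 4*4187 + 3676
4187 = 1*3676 + 511
3676 = 7*511 + 99
511 = 5*99 + 16
99 = 6*16 + 3
16 = 5*3 + 1
3 = 3*1 + 0
gcd = 1, so a unique solution mod 1938137 exists.
Back-substitute for the Bézout coefficients:
1 = 16 − 5·3
1 = −5·99 + 31·16
1 = 31·511 − 160·99
1 = −160·3676 + 1151·511
1 = 1151·4187 − 1311·3676
1 = −1311·20424 + 6395·4187
1 = 6395·85883 − 26891·20424
1 = −26891·106307 + 33286·85883
1 = 33286·404804 − 126749·106307
1 = −126749·511111 + 160035·404804
1 = 160035·1938137 − 606854·511111
So 511111·(-606854) ≡ 1 (mod 1938137), giving 511111⁻¹ ≡ 1331283.
x ≡ 511111⁻¹·197353 ≡ 1331283·197353 ≡ 780316 (mod 1938137).

780316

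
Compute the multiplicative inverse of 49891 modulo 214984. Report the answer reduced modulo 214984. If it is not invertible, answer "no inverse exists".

141803

gcd(214984, 49891) by repeated division:
214984 = 4·49891 + 15420
49891 = 3·15420 + 3631
15420 = 4·3631 + 896
3631 = 4·896 + 47
896 = 19·47 + 3
47 = 15·3 + 2
3 = 1·2 + 1
2 = 2·1 + 0
gcd = 1, so the inverse exists. Back-substitute:
1 = 3 − 2
1 = −47 + 16·3
1 = 16·896 − 305·47
1 = −305·3631 + 1236·896
1 = 1236·15420 − 5249·3631
1 = −5249·49891 + 16983·15420
1 = 16983·214984 − 73181·49891
Hence 49891⁻¹ ≡ -73181 ≡ 141803 (mod 214984).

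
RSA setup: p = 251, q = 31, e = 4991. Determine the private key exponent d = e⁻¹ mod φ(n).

φ(n) = (p−1)(q−1) = 250·30 = 7500.
Need d with 4991·d ≡ 1 (mod 7500). Apply the extended Euclidean algorithm:
7500 = 1*4991 + 2509
4991 = 1*2509 + 2482
2509 = 1*2482 + 27
2482 = 91*27 + 25
27 = 1*25 + 2
25 = 12*2 + 1
2 = 2*1 + 0
Back-substitute:
1 = 25 − 12·2
1 = −12·27 + 13·25
1 = 13·2482 − 1195·27
1 = −1195·2509 + 1208·2482
1 = 1208·4991 − 2403·2509
1 = −2403·7500 + 3611·4991
So 4991·3611 ≡ 1 (mod 7500), hence d = 3611.

3611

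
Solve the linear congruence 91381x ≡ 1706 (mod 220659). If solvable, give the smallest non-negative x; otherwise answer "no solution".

First find gcd(91381, 220659):
220659 = 2*91381 + 37897
91381 = 2*37897 + 15587
37897 = 2*15587 + 6723
15587 = 2*6723 + 2141
6723 = 3*2141 + 300
2141 = 7*300 + 41
300 = 7*41 + 13
41 = 3*13 + 2
13 = 6*2 + 1
2 = 2*1 + 0
gcd = 1, so a unique solution mod 220659 exists.
Back-substitute for the Bézout coefficients:
1 = 13 − 6·2
1 = −6·41 + 19·13
1 = 19·300 − 139·41
1 = −139·2141 + 992·300
1 = 992·6723 − 3115·2141
1 = −3115·15587 + 7222·6723
1 = 7222·37897 − 17559·15587
1 = −17559·91381 + 42340·37897
1 = 42340·220659 − 102239·91381
So 91381·(-102239) ≡ 1 (mod 220659), giving 91381⁻¹ ≡ 118420.
x ≡ 91381⁻¹·1706 ≡ 118420·1706 ≡ 121535 (mod 220659).

121535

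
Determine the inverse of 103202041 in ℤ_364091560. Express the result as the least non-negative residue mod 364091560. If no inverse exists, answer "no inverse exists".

gcd(364091560, 103202041) by repeated division:
364091560 = 3*103202041 + 54485437
103202041 = 1*54485437 + 48716604
54485437 = 1*48716604 + 5768833
48716604 = 8*5768833 + 2565940
5768833 = 2*2565940 + 636953
2565940 = 4*636953 + 18128
636953 = 35*18128 + 2473
18128 = 7*2473 + 817
2473 = 3*817 + 22
817 = 37*22 + 3
22 = 7*3 + 1
3 = 3*1 + 0
Since gcd(103202041, 364091560) = 1, back-substitute to write 1 as a combination:
1 = 22 − 7·3
1 = −7·817 + 260·22
1 = 260·2473 − 787·817
1 = −787·18128 + 5769·2473
1 = 5769·636953 − 202702·18128
1 = −202702·2565940 + 816577·636953
1 = 816577·5768833 − 1835856·2565940
1 = −1835856·48716604 + 15503425·5768833
1 = 15503425·54485437 − 17339281·48716604
1 = −17339281·103202041 + 32842706·54485437
1 = 32842706·364091560 − 115867399·103202041
Thus 103202041·(-115867399) ≡ 1 (mod 364091560); reducing, -115867399 mod 364091560 = 248224161.

248224161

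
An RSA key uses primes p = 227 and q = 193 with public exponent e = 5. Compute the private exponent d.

φ(n) = (p−1)(q−1) = 226·192 = 43392.
Need d with 5·d ≡ 1 (mod 43392). Apply the extended Euclidean algorithm:
43392 = 8678*5 + 2
5 = 2*2 + 1
2 = 2*1 + 0
Back-substitute:
1 = 5 − 2·2
1 = −2·43392 + 17357·5
So 5·17357 ≡ 1 (mod 43392), hence d = 17357.

17357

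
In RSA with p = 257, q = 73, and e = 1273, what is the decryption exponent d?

φ(n) = (p−1)(q−1) = 256·72 = 18432.
Need d with 1273·d ≡ 1 (mod 18432). Apply the extended Euclidean algorithm:
18432 = 14·1273 + 610
1273 = 2·610 + 53
610 = 11·53 + 27
53 = 1·27 + 26
27 = 1·26 + 1
26 = 26·1 + 0
Back-substitute:
1 = 27 − 26
1 = −53 + 2·27
1 = 2·610 − 23·53
1 = −23·1273 + 48·610
1 = 48·18432 − 695·1273
So 1273·(-695) ≡ 1 (mod 18432), hence d ≡ -695 ≡ 17737 (mod 18432).

17737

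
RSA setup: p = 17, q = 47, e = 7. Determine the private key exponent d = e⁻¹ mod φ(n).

631

φ(n) = (p−1)(q−1) = 16·46 = 736.
Need d with 7·d ≡ 1 (mod 736). Apply the extended Euclidean algorithm:
736 = 105×7 + 1
7 = 7×1 + 0
Back-substitute:
1 = 736 − 105·7
So 7·(-105) ≡ 1 (mod 736), hence d ≡ -105 ≡ 631 (mod 736).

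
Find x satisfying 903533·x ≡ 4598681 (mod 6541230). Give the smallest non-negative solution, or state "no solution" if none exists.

First find gcd(903533, 6541230):
6541230 = 7×903533 + 216499
903533 = 4×216499 + 37537
216499 = 5×37537 + 28814
37537 = 1×28814 + 8723
28814 = 3×8723 + 2645
8723 = 3×2645 + 788
2645 = 3×788 + 281
788 = 2×281 + 226
281 = 1×226 + 55
226 = 4×55 + 6
55 = 9×6 + 1
6 = 6×1 + 0
gcd = 1, so a unique solution mod 6541230 exists.
Back-substitute for the Bézout coefficients:
1 = 55 − 9·6
1 = −9·226 + 37·55
1 = 37·281 − 46·226
1 = −46·788 + 129·281
1 = 129·2645 − 433·788
1 = −433·8723 + 1428·2645
1 = 1428·28814 − 4717·8723
1 = −4717·37537 + 6145·28814
1 = 6145·216499 − 35442·37537
1 = −35442·903533 + 147913·216499
1 = 147913·6541230 − 1070833·903533
So 903533·(-1070833) ≡ 1 (mod 6541230), giving 903533⁻¹ ≡ 5470397.
x ≡ 903533⁻¹·4598681 ≡ 5470397·4598681 ≡ 1727167 (mod 6541230).

1727167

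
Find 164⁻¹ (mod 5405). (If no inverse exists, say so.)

1549

Apply the Euclidean algorithm to 5405 and 164:
5405 = 32*164 + 157
164 = 1*157 + 7
157 = 22*7 + 3
7 = 2*3 + 1
3 = 3*1 + 0
Since gcd(164, 5405) = 1, back-substitute to write 1 as a combination:
1 = 7 − 2·3
1 = −2·157 + 45·7
1 = 45·164 − 47·157
1 = −47·5405 + 1549·164
So 164·1549 ≡ 1 (mod 5405).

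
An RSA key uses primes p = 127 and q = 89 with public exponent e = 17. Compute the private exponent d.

φ(n) = (p−1)(q−1) = 126·88 = 11088.
Need d with 17·d ≡ 1 (mod 11088). Apply the extended Euclidean algorithm:
11088 = 652*17 + 4
17 = 4*4 + 1
4 = 4*1 + 0
Back-substitute:
1 = 17 − 4·4
1 = −4·11088 + 2609·17
So 17·2609 ≡ 1 (mod 11088), hence d = 2609.

2609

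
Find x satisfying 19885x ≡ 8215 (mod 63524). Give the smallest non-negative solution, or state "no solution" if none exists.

First find gcd(19885, 63524):
63524 = 3×19885 + 3869
19885 = 5×3869 + 540
3869 = 7×540 + 89
540 = 6×89 + 6
89 = 14×6 + 5
6 = 1×5 + 1
5 = 5×1 + 0
gcd = 1, so a unique solution mod 63524 exists.
Back-substitute for the Bézout coefficients:
1 = 6 − 5
1 = −89 + 15·6
1 = 15·540 − 91·89
1 = −91·3869 + 652·540
1 = 652·19885 − 3351·3869
1 = −3351·63524 + 10705·19885
So 19885·(10705) ≡ 1 (mod 63524), giving 19885⁻¹ ≡ 10705.
x ≡ 19885⁻¹·8215 ≡ 10705·8215 ≡ 24359 (mod 63524).

24359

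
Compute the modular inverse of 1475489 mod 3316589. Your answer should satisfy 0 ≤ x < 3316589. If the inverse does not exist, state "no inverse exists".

1086631

Extended Euclidean algorithm:
3316589 = 2·1475489 + 365611
1475489 = 4·365611 + 13045
365611 = 28·13045 + 351
13045 = 37·351 + 58
351 = 6·58 + 3
58 = 19·3 + 1
3 = 3·1 + 0
The gcd is 1. Working backward:
1 = 58 − 19·3
1 = −19·351 + 115·58
1 = 115·13045 − 4274·351
1 = −4274·365611 + 119787·13045
1 = 119787·1475489 − 483422·365611
1 = −483422·3316589 + 1086631·1475489
So 1475489·1086631 ≡ 1 (mod 3316589).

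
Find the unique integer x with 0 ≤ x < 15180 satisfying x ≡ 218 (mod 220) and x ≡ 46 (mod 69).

Write x = 218 + 220·k. Then 220·k ≡ 46 − 218 ≡ 35 (mod 69).
Need 220⁻¹ mod 69. Extended Euclid on (69, 13):
69 = 5*13 + 4
13 = 3*4 + 1
4 = 4*1 + 0
Back-substitute:
1 = 13 − 3·4
1 = −3·69 + 16·13
220⁻¹ ≡ 16 (mod 69), so k ≡ 16·35 ≡ 8 (mod 69).
x = 218 + 220·8 = 1978.

1978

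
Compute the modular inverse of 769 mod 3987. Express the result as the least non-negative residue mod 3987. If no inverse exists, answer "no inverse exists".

1825

Extended Euclidean algorithm:
3987 = 5×769 + 142
769 = 5×142 + 59
142 = 2×59 + 24
59 = 2×24 + 11
24 = 2×11 + 2
11 = 5×2 + 1
2 = 2×1 + 0
Since gcd(769, 3987) = 1, back-substitute to write 1 as a combination:
1 = 11 − 5·2
1 = −5·24 + 11·11
1 = 11·59 − 27·24
1 = −27·142 + 65·59
1 = 65·769 − 352·142
1 = −352·3987 + 1825·769
So 769·1825 ≡ 1 (mod 3987).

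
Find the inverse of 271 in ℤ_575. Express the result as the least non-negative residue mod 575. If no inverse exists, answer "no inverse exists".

Apply the Euclidean algorithm to 575 and 271:
575 = 2*271 + 33
271 = 8*33 + 7
33 = 4*7 + 5
7 = 1*5 + 2
5 = 2*2 + 1
2 = 2*1 + 0
Since gcd(271, 575) = 1, back-substitute to write 1 as a combination:
1 = 5 − 2·2
1 = −2·7 + 3·5
1 = 3·33 − 14·7
1 = −14·271 + 115·33
1 = 115·575 − 244·271
Hence 271⁻¹ ≡ -244 ≡ 331 (mod 575).

331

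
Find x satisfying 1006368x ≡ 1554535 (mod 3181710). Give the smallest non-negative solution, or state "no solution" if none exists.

no solution

gcd(1006368, 3181710):
3181710 = 3·1006368 + 162606
1006368 = 6·162606 + 30732
162606 = 5·30732 + 8946
30732 = 3·8946 + 3894
8946 = 2·3894 + 1158
3894 = 3·1158 + 420
1158 = 2·420 + 318
420 = 1·318 + 102
318 = 3·102 + 12
102 = 8·12 + 6
12 = 2·6 + 0
gcd = 6, but 6 ∤ 1554535, so the congruence has no solution.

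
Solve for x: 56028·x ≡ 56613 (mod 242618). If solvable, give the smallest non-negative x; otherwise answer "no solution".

gcd(56028, 242618):
242618 = 4×56028 + 18506
56028 = 3×18506 + 510
18506 = 36×510 + 146
510 = 3×146 + 72
146 = 2×72 + 2
72 = 36×2 + 0
gcd = 2, but 2 ∤ 56613, so the congruence has no solution.

no solution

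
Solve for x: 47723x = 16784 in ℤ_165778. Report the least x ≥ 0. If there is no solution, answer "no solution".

24136

First find gcd(47723, 165778):
165778 = 3·47723 + 22609
47723 = 2·22609 + 2505
22609 = 9·2505 + 64
2505 = 39·64 + 9
64 = 7·9 + 1
9 = 9·1 + 0
gcd = 1, so a unique solution mod 165778 exists.
Back-substitute for the Bézout coefficients:
1 = 64 − 7·9
1 = −7·2505 + 274·64
1 = 274·22609 − 2473·2505
1 = −2473·47723 + 5220·22609
1 = 5220·165778 − 18133·47723
So 47723·(-18133) ≡ 1 (mod 165778), giving 47723⁻¹ ≡ 147645.
x ≡ 47723⁻¹·16784 ≡ 147645·16784 ≡ 24136 (mod 165778).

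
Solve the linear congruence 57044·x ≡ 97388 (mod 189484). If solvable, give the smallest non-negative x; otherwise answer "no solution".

26034

First find gcd(57044, 189484):
189484 = 3*57044 + 18352
57044 = 3*18352 + 1988
18352 = 9*1988 + 460
1988 = 4*460 + 148
460 = 3*148 + 16
148 = 9*16 + 4
16 = 4*4 + 0
gcd = 4 and 4 | 97388, so solutions exist. Divide through by 4: 14261x ≡ 24347 (mod 47371).
Now find 14261⁻¹ mod 47371:
47371 = 3×14261 + 4588
14261 = 3×4588 + 497
4588 = 9×497 + 115
497 = 4×115 + 37
115 = 3×37 + 4
37 = 9×4 + 1
4 = 4×1 + 0
Back-substitute:
1 = 37 − 9·4
1 = −9·115 + 28·37
1 = 28·497 − 121·115
1 = −121·4588 + 1117·497
1 = 1117·14261 − 3472·4588
1 = −3472·47371 + 11533·14261
So 14261⁻¹ ≡ 11533 (mod 47371).
Then x ≡ 11533·24347 ≡ 26034 (mod 47371); the smallest non-negative solution is x = 26034.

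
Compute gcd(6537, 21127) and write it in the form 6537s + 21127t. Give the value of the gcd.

Euclidean algorithm:
21127 = 3·6537 + 1516
6537 = 4·1516 + 473
1516 = 3·473 + 97
473 = 4·97 + 85
97 = 1·85 + 12
85 = 7·12 + 1
12 = 12·1 + 0
gcd(6537, 21127) = 1.
Working backward:
1 = 85 − 7·12
1 = −7·97 + 8·85
1 = 8·473 − 39·97
1 = −39·1516 + 125·473
1 = 125·6537 − 539·1516
1 = −539·21127 + 1742·6537
So 1 = (-539)·21127 + (1742)·6537.

1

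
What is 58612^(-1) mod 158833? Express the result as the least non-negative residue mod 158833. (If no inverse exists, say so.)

Run Euclid on (158833, 58612):
158833 = 2·58612 + 41609
58612 = 1·41609 + 17003
41609 = 2·17003 + 7603
17003 = 2·7603 + 1797
7603 = 4·1797 + 415
1797 = 4·415 + 137
415 = 3·137 + 4
137 = 34·4 + 1
4 = 4·1 + 0
gcd = 1, so the inverse exists. Back-substitute:
1 = 137 − 34·4
1 = −34·415 + 103·137
1 = 103·1797 − 446·415
1 = −446·7603 + 1887·1797
1 = 1887·17003 − 4220·7603
1 = −4220·41609 + 10327·17003
1 = 10327·58612 − 14547·41609
1 = −14547·158833 + 39421·58612
So 58612·39421 ≡ 1 (mod 158833).

39421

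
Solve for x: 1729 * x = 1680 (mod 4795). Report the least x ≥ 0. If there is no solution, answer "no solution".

First find gcd(1729, 4795):
4795 = 2·1729 + 1337
1729 = 1·1337 + 392
1337 = 3·392 + 161
392 = 2·161 + 70
161 = 2·70 + 21
70 = 3·21 + 7
21 = 3·7 + 0
gcd = 7 and 7 | 1680, so solutions exist. Divide through by 7: 247x ≡ 240 (mod 685).
Now find 247⁻¹ mod 685:
685 = 2·247 + 191
247 = 1·191 + 56
191 = 3·56 + 23
56 = 2·23 + 10
23 = 2·10 + 3
10 = 3·3 + 1
3 = 3·1 + 0
Back-substitute:
1 = 10 − 3·3
1 = −3·23 + 7·10
1 = 7·56 − 17·23
1 = −17·191 + 58·56
1 = 58·247 − 75·191
1 = −75·685 + 208·247
So 247⁻¹ ≡ 208 (mod 685).
Then x ≡ 208·240 ≡ 600 (mod 685); the smallest non-negative solution is x = 600.

600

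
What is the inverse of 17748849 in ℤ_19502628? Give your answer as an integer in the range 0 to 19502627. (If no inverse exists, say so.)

no inverse exists

Euclidean algorithm on 19502628, 17748849:
19502628 = 1×17748849 + 1753779
17748849 = 10×1753779 + 211059
1753779 = 8×211059 + 65307
211059 = 3×65307 + 15138
65307 = 4×15138 + 4755
15138 = 3×4755 + 873
4755 = 5×873 + 390
873 = 2×390 + 93
390 = 4×93 + 18
93 = 5×18 + 3
18 = 6×3 + 0
The gcd is 3, not 1, hence no inverse exists.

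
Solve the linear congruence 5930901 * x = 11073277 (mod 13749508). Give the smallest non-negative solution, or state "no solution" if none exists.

First find gcd(5930901, 13749508):
13749508 = 2×5930901 + 1887706
5930901 = 3×1887706 + 267783
1887706 = 7×267783 + 13225
267783 = 20×13225 + 3283
13225 = 4×3283 + 93
3283 = 35×93 + 28
93 = 3×28 + 9
28 = 3×9 + 1
9 = 9×1 + 0
gcd = 1, so a unique solution mod 13749508 exists.
Back-substitute for the Bézout coefficients:
1 = 28 − 3·9
1 = −3·93 + 10·28
1 = 10·3283 − 353·93
1 = −353·13225 + 1422·3283
1 = 1422·267783 − 28793·13225
1 = −28793·1887706 + 202973·267783
1 = 202973·5930901 − 637712·1887706
1 = −637712·13749508 + 1478397·5930901
So 5930901·(1478397) ≡ 1 (mod 13749508), giving 5930901⁻¹ ≡ 1478397.
x ≡ 5930901⁻¹·11073277 ≡ 1478397·11073277 ≡ 12790865 (mod 13749508).

12790865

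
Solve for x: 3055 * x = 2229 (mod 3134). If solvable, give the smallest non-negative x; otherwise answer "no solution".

First find gcd(3055, 3134):
3134 = 1×3055 + 79
3055 = 38×79 + 53
79 = 1×53 + 26
53 = 2×26 + 1
26 = 26×1 + 0
gcd = 1, so a unique solution mod 3134 exists.
Back-substitute for the Bézout coefficients:
1 = 53 − 2·26
1 = −2·79 + 3·53
1 = 3·3055 − 116·79
1 = −116·3134 + 119·3055
So 3055·(119) ≡ 1 (mod 3134), giving 3055⁻¹ ≡ 119.
x ≡ 3055⁻¹·2229 ≡ 119·2229 ≡ 1995 (mod 3134).

1995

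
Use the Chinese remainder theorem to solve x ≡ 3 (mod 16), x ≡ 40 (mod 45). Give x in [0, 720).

Write x = 3 + 16·k. Then 16·k ≡ 40 − 3 ≡ 37 (mod 45).
Need 16⁻¹ mod 45. Extended Euclid on (45, 16):
45 = 2·16 + 13
16 = 1·13 + 3
13 = 4·3 + 1
3 = 3·1 + 0
Back-substitute:
1 = 13 − 4·3
1 = −4·16 + 5·13
1 = 5·45 − 14·16
16⁻¹ ≡ 31 (mod 45), so k ≡ 31·37 ≡ 22 (mod 45).
x = 3 + 16·22 = 355.

355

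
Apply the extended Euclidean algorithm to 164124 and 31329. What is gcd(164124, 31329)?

9

Euclidean algorithm:
164124 = 5*31329 + 7479
31329 = 4*7479 + 1413
7479 = 5*1413 + 414
1413 = 3*414 + 171
414 = 2*171 + 72
171 = 2*72 + 27
72 = 2*27 + 18
27 = 1*18 + 9
18 = 2*9 + 0
gcd(164124, 31329) = 9.
Working backward:
9 = 27 − 18
9 = −72 + 3·27
9 = 3·171 − 7·72
9 = −7·414 + 17·171
9 = 17·1413 − 58·414
9 = −58·7479 + 307·1413
9 = 307·31329 − 1286·7479
9 = −1286·164124 + 6737·31329
So 9 = (-1286)·164124 + (6737)·31329.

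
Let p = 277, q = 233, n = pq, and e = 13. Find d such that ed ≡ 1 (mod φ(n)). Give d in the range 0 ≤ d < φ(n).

54181

φ(n) = (p−1)(q−1) = 276·232 = 64032.
Need d with 13·d ≡ 1 (mod 64032). Apply the extended Euclidean algorithm:
64032 = 4925·13 + 7
13 = 1·7 + 6
7 = 1·6 + 1
6 = 6·1 + 0
Back-substitute:
1 = 7 − 6
1 = −13 + 2·7
1 = 2·64032 − 9851·13
So 13·(-9851) ≡ 1 (mod 64032), hence d ≡ -9851 ≡ 54181 (mod 64032).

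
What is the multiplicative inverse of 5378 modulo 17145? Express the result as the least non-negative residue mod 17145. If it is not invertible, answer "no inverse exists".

Extended Euclidean algorithm:
17145 = 3*5378 + 1011
5378 = 5*1011 + 323
1011 = 3*323 + 42
323 = 7*42 + 29
42 = 1*29 + 13
29 = 2*13 + 3
13 = 4*3 + 1
3 = 3*1 + 0
Since gcd(5378, 17145) = 1, back-substitute to write 1 as a combination:
1 = 13 − 4·3
1 = −4·29 + 9·13
1 = 9·42 − 13·29
1 = −13·323 + 100·42
1 = 100·1011 − 313·323
1 = −313·5378 + 1665·1011
1 = 1665·17145 − 5308·5378
Hence 5378⁻¹ ≡ -5308 ≡ 11837 (mod 17145).

11837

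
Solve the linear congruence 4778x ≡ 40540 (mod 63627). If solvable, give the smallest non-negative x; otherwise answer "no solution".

First find gcd(4778, 63627):
63627 = 13*4778 + 1513
4778 = 3*1513 + 239
1513 = 6*239 + 79
239 = 3*79 + 2
79 = 39*2 + 1
2 = 2*1 + 0
gcd = 1, so a unique solution mod 63627 exists.
Back-substitute for the Bézout coefficients:
1 = 79 − 39·2
1 = −39·239 + 118·79
1 = 118·1513 − 747·239
1 = −747·4778 + 2359·1513
1 = 2359·63627 − 31414·4778
So 4778·(-31414) ≡ 1 (mod 63627), giving 4778⁻¹ ≡ 32213.
x ≡ 4778⁻¹·40540 ≡ 32213·40540 ≡ 34472 (mod 63627).

34472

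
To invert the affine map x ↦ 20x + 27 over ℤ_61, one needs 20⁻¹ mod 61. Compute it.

58

Run Euclid on (61, 20):
61 = 3·20 + 1
20 = 20·1 + 0
Since gcd(20, 61) = 1, back-substitute to write 1 as a combination:
1 = 61 − 3·20
Thus 20·(-3) ≡ 1 (mod 61); reducing, -3 mod 61 = 58.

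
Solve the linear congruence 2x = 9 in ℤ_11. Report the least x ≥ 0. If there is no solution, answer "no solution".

10

First find gcd(2, 11):
11 = 5·2 + 1
2 = 2·1 + 0
gcd = 1, so a unique solution mod 11 exists.
Back-substitute for the Bézout coefficients:
1 = 11 − 5·2
So 2·(-5) ≡ 1 (mod 11), giving 2⁻¹ ≡ 6.
x ≡ 2⁻¹·9 ≡ 6·9 ≡ 10 (mod 11).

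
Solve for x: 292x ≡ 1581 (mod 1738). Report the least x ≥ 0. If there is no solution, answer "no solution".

no solution

gcd(292, 1738):
1738 = 5*292 + 278
292 = 1*278 + 14
278 = 19*14 + 12
14 = 1*12 + 2
12 = 6*2 + 0
gcd = 2, but 2 ∤ 1581, so the congruence has no solution.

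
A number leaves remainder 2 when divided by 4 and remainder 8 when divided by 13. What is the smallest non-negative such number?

Write x = 2 + 4·k. Then 4·k ≡ 8 − 2 ≡ 6 (mod 13).
Need 4⁻¹ mod 13. Extended Euclid on (13, 4):
13 = 3*4 + 1
4 = 4*1 + 0
Back-substitute:
1 = 13 − 3·4
4⁻¹ ≡ 10 (mod 13), so k ≡ 10·6 ≡ 8 (mod 13).
x = 2 + 4·8 = 34.

34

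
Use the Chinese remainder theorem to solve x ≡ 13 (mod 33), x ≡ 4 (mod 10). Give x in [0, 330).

Write x = 13 + 33·k. Then 33·k ≡ 4 − 13 ≡ 1 (mod 10).
Need 33⁻¹ mod 10. Extended Euclid on (10, 3):
10 = 3·3 + 1
3 = 3·1 + 0
Back-substitute:
1 = 10 − 3·3
33⁻¹ ≡ 7 (mod 10), so k ≡ 7·1 ≡ 7 (mod 10).
x = 13 + 33·7 = 244.

244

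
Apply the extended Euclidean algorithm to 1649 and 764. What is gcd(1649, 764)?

Euclidean algorithm:
1649 = 2×764 + 121
764 = 6×121 + 38
121 = 3×38 + 7
38 = 5×7 + 3
7 = 2×3 + 1
3 = 3×1 + 0
gcd(1649, 764) = 1.
Express as a combination:
1 = 7 − 2·3
1 = −2·38 + 11·7
1 = 11·121 − 35·38
1 = −35·764 + 221·121
1 = 221·1649 − 477·764
So 1 = (221)·1649 + (-477)·764.

1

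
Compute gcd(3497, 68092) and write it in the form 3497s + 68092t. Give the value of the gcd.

Euclidean algorithm:
68092 = 19×3497 + 1649
3497 = 2×1649 + 199
1649 = 8×199 + 57
199 = 3×57 + 28
57 = 2×28 + 1
28 = 28×1 + 0
gcd(3497, 68092) = 1.
Express as a combination:
1 = 57 − 2·28
1 = −2·199 + 7·57
1 = 7·1649 − 58·199
1 = −58·3497 + 123·1649
1 = 123·68092 − 2395·3497
So 1 = (123)·68092 + (-2395)·3497.

1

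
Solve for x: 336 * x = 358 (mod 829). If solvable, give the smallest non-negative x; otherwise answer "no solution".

6

First find gcd(336, 829):
829 = 2*336 + 157
336 = 2*157 + 22
157 = 7*22 + 3
22 = 7*3 + 1
3 = 3*1 + 0
gcd = 1, so a unique solution mod 829 exists.
Back-substitute for the Bézout coefficients:
1 = 22 − 7·3
1 = −7·157 + 50·22
1 = 50·336 − 107·157
1 = −107·829 + 264·336
So 336·(264) ≡ 1 (mod 829), giving 336⁻¹ ≡ 264.
x ≡ 336⁻¹·358 ≡ 264·358 ≡ 6 (mod 829).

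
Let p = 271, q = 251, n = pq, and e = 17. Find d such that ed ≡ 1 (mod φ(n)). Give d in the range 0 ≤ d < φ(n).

φ(n) = (p−1)(q−1) = 270·250 = 67500.
Need d with 17·d ≡ 1 (mod 67500). Apply the extended Euclidean algorithm:
67500 = 3970·17 + 10
17 = 1·10 + 7
10 = 1·7 + 3
7 = 2·3 + 1
3 = 3·1 + 0
Back-substitute:
1 = 7 − 2·3
1 = −2·10 + 3·7
1 = 3·17 − 5·10
1 = −5·67500 + 19853·17
So 17·19853 ≡ 1 (mod 67500), hence d = 19853.

19853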